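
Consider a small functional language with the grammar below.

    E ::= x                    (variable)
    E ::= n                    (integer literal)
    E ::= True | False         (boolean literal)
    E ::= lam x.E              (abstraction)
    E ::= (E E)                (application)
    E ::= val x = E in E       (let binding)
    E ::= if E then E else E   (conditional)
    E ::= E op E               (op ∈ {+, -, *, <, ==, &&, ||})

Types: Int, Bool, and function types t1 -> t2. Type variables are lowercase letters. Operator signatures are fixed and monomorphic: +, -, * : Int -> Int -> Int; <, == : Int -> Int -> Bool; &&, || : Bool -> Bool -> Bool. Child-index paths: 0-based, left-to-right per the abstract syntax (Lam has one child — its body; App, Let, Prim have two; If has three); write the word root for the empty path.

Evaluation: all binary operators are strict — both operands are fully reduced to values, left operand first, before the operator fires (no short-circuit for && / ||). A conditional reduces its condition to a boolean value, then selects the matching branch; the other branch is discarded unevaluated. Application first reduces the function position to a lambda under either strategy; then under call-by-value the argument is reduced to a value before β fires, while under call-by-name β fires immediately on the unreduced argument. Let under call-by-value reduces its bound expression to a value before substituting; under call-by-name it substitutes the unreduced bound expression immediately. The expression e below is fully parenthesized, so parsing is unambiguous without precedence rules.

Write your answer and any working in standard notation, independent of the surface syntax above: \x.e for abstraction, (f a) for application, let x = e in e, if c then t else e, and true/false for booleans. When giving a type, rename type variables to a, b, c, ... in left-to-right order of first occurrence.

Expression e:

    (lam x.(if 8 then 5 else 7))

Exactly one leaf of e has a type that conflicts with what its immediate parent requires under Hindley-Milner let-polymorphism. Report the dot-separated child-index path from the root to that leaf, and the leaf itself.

Answer: 0.0 : 8

Working:
  unify Int ~ Bool
  FAIL: mismatch Int ~ Bool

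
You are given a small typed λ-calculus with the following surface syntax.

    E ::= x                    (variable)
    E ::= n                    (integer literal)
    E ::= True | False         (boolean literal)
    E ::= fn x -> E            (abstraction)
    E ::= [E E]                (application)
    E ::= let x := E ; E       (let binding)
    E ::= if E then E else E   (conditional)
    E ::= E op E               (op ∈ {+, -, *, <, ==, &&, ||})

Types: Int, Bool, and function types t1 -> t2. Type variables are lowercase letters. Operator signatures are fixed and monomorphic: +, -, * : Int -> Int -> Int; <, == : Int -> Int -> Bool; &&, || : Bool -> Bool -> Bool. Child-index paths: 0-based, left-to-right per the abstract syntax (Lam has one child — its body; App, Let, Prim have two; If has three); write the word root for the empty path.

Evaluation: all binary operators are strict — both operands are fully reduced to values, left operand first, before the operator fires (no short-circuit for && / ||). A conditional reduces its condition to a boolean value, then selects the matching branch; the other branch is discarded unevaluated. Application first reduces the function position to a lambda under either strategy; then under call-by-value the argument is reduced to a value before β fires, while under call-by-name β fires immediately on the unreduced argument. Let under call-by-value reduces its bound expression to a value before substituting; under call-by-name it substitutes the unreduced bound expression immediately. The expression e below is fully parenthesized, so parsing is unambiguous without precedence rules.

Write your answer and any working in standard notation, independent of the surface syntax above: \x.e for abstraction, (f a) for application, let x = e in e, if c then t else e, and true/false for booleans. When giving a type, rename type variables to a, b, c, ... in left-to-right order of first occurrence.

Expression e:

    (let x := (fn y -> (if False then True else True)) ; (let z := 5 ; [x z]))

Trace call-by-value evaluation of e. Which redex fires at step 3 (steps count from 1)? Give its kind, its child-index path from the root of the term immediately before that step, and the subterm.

Answer: beta at root : ((\y.(if false then true else true)) 5)

Working:
step 0: (let x = (\y.(if false then true else true)) in (let z = 5 in (x z)))
step 1: [let@root] (let z = 5 in ((\y.(if false then true else true)) z))
step 2: [let@root] ((\y.(if false then true else true)) 5)
step 3: [beta@root] (if false then true else true)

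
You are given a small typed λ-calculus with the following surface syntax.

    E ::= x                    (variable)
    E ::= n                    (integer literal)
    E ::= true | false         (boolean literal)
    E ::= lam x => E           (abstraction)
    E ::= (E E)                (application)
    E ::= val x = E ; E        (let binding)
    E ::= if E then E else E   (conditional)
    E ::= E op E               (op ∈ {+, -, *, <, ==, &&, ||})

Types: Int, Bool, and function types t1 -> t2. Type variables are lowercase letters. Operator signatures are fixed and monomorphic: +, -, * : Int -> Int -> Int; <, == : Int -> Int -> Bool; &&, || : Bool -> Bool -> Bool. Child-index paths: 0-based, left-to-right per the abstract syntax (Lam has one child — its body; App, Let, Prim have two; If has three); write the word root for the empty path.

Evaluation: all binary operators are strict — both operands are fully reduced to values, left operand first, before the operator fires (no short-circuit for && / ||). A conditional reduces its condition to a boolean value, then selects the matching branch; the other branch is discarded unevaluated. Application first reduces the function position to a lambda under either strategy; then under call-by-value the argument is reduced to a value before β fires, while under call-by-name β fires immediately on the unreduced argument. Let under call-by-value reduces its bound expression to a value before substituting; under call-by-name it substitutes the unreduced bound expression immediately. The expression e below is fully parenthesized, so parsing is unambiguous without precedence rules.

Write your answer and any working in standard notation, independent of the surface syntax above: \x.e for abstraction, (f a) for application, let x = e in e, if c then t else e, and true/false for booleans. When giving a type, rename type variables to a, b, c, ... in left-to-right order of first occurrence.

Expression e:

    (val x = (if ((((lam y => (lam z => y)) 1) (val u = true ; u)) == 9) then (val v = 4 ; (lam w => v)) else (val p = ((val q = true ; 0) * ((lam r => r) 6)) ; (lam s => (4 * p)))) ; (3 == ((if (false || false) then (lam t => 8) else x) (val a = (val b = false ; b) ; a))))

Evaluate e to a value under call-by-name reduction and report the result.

Answer: false

Derivation:
step 0: (let x = (if ((((\y.(\z.y)) 1) (let u = true in u)) == 9) then (let v = 4 in (\w.v)) else (let p = ((let q = true in 0) * ((\r.r) 6)) in (\s.(4 * p)))) in (3 == ((if (false || false) then (\t.8) else x) (let a = (let b = false in b) in a))))
step 1: [let@root] (3 == ((if (false || false) then (\t.8) else (if ((((\y.(\z.y)) 1) (let u = true in u)) == 9) then (let v = 4 in (\w.v)) else (let p = ((let q = true in 0) * ((\r.r) 6)) in (\s.(4 * p))))) (let a = (let b = false in b) in a)))
step 2: [delta@1.0.0] (3 == ((if false then (\t.8) else (if ((((\y.(\z.y)) 1) (let u = true in u)) == 9) then (let v = 4 in (\w.v)) else (let p = ((let q = true in 0) * ((\r.r) 6)) in (\s.(4 * p))))) (let a = (let b = false in b) in a)))
step 3: [if@1.0] (3 == ((if ((((\y.(\z.y)) 1) (let u = true in u)) == 9) then (let v = 4 in (\w.v)) else (let p = ((let q = true in 0) * ((\r.r) 6)) in (\s.(4 * p)))) (let a = (let b = false in b) in a)))
step 4: [beta@1.0.0.0.0] (3 == ((if (((\z.1) (let u = true in u)) == 9) then (let v = 4 in (\w.v)) else (let p = ((let q = true in 0) * ((\r.r) 6)) in (\s.(4 * p)))) (let a = (let b = false in b) in a)))
step 5: [beta@1.0.0.0] (3 == ((if (1 == 9) then (let v = 4 in (\w.v)) else (let p = ((let q = true in 0) * ((\r.r) 6)) in (\s.(4 * p)))) (let a = (let b = false in b) in a)))
step 6: [delta@1.0.0] (3 == ((if false then (let v = 4 in (\w.v)) else (let p = ((let q = true in 0) * ((\r.r) 6)) in (\s.(4 * p)))) (let a = (let b = false in b) in a)))
step 7: [if@1.0] (3 == ((let p = ((let q = true in 0) * ((\r.r) 6)) in (\s.(4 * p))) (let a = (let b = false in b) in a)))
step 8: [let@1.0] (3 == ((\s.(4 * ((let q = true in 0) * ((\r.r) 6)))) (let a = (let b = false in b) in a)))
step 9: [beta@1] (3 == (4 * ((let q = true in 0) * ((\r.r) 6))))
step 10: [let@1.1.0] (3 == (4 * (0 * ((\r.r) 6))))
step 11: [beta@1.1.1] (3 == (4 * (0 * 6)))
step 12: [delta@1.1] (3 == (4 * 0))
step 13: [delta@1] (3 == 0)
step 14: [delta@root] false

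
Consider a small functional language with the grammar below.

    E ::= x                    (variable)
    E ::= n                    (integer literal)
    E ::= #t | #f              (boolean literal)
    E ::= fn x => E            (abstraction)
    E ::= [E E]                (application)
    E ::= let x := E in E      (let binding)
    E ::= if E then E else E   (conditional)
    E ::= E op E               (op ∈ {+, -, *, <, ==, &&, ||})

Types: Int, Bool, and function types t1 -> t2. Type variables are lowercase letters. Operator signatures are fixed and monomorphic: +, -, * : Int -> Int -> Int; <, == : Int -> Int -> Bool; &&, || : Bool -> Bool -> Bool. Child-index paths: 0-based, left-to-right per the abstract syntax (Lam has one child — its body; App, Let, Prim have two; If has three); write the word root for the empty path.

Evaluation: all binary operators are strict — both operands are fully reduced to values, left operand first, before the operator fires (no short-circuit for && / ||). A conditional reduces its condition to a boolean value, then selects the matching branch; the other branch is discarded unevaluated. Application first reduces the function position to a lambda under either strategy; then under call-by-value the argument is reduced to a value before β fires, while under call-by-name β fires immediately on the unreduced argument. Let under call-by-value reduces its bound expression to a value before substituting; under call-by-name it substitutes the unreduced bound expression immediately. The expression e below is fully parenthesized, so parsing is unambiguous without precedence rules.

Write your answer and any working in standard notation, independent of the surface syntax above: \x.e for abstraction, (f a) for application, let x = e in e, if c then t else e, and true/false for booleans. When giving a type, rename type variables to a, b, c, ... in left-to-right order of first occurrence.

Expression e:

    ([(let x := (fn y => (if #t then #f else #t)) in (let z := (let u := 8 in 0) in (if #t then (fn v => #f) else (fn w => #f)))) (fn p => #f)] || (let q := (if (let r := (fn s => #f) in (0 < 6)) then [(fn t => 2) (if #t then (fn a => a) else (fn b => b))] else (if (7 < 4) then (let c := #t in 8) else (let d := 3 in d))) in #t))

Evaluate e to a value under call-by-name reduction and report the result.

Working:
step 0: (((let x = (\y.(if true then false else true)) in (let z = (let u = 8 in 0) in (if true then (\v.false) else (\w.false)))) (\p.false)) || (let q = (if (let r = (\s.false) in (0 < 6)) then ((\t.2) (if true then (\a.a) else (\b.b))) else (if (7 < 4) then (let c = true in 8) else (let d = 3 in d))) in true))
step 1: [let@0.0] (((let z = (let u = 8 in 0) in (if true then (\v.false) else (\w.false))) (\p.false)) || (let q = (if (let r = (\s.false) in (0 < 6)) then ((\t.2) (if true then (\a.a) else (\b.b))) else (if (7 < 4) then (let c = true in 8) else (let d = 3 in d))) in true))
step 2: [let@0.0] (((if true then (\v.false) else (\w.false)) (\p.false)) || (let q = (if (let r = (\s.false) in (0 < 6)) then ((\t.2) (if true then (\a.a) else (\b.b))) else (if (7 < 4) then (let c = true in 8) else (let d = 3 in d))) in true))
step 3: [if@0.0] (((\v.false) (\p.false)) || (let q = (if (let r = (\s.false) in (0 < 6)) then ((\t.2) (if true then (\a.a) else (\b.b))) else (if (7 < 4) then (let c = true in 8) else (let d = 3 in d))) in true))
step 4: [beta@0] (false || (let q = (if (let r = (\s.false) in (0 < 6)) then ((\t.2) (if true then (\a.a) else (\b.b))) else (if (7 < 4) then (let c = true in 8) else (let d = 3 in d))) in true))
step 5: [let@1] (false || true)
step 6: [delta@root] true

Answer: true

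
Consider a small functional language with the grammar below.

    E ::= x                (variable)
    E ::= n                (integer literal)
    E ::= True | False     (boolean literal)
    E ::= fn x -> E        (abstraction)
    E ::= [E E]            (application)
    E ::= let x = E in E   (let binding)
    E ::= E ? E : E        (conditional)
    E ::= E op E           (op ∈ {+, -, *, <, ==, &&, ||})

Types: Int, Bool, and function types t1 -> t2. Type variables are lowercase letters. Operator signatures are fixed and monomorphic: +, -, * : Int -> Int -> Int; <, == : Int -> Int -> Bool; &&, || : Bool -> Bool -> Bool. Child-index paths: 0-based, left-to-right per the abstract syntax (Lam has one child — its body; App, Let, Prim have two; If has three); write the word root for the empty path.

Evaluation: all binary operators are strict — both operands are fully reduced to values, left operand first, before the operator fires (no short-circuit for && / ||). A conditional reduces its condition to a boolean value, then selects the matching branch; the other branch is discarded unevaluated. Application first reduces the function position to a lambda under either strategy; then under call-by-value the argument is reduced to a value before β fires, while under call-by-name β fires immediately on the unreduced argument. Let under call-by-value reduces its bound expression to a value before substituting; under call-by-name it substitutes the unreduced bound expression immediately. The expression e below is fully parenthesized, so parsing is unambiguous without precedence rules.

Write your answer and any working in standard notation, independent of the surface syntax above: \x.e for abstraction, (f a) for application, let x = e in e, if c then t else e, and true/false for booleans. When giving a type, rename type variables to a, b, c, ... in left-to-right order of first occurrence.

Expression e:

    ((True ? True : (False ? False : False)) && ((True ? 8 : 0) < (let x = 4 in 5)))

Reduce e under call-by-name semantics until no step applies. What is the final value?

Derivation:
step 0: ((if true then true else (if false then false else false)) && ((if true then 8 else 0) < (let x = 4 in 5)))
step 1: [if@0] (true && ((if true then 8 else 0) < (let x = 4 in 5)))
step 2: [if@1.0] (true && (8 < (let x = 4 in 5)))
step 3: [let@1.1] (true && (8 < 5))
step 4: [delta@1] (true && false)
step 5: [delta@root] false

Answer: false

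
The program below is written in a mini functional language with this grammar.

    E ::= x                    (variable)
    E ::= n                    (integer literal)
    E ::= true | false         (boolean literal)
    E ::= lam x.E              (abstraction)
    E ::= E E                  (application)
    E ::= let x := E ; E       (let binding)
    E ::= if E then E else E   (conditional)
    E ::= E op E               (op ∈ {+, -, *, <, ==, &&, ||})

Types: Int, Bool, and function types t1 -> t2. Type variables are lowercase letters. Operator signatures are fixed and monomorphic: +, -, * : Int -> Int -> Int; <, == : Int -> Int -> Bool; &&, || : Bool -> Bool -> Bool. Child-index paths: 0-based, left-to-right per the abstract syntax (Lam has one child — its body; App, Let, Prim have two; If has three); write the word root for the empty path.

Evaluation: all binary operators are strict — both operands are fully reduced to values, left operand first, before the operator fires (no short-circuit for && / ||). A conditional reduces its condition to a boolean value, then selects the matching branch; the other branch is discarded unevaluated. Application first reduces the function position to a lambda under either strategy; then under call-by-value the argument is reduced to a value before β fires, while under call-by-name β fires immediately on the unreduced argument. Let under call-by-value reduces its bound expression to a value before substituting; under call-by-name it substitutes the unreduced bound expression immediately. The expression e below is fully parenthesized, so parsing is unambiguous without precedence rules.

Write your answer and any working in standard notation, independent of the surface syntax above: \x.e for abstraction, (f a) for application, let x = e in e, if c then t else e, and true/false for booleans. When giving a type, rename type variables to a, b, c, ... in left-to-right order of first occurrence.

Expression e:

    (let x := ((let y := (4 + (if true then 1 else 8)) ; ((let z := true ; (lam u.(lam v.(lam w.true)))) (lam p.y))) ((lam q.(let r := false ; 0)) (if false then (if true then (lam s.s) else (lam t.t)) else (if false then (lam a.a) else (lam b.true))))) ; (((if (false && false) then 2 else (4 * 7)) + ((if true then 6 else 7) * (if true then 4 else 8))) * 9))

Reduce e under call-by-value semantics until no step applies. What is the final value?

Trace:
step 0: (let x = ((let y = (4 + (if true then 1 else 8)) in ((let z = true in (\u.(\v.(\w.true)))) (\p.y))) ((\q.(let r = false in 0)) (if false then (if true then (\s.s) else (\t.t)) else (if false then (\a.a) else (\b.true))))) in (((if (false && false) then 2 else (4 * 7)) + ((if true then 6 else 7) * (if true then 4 else 8))) * 9))
step 1: [if@0.0.0.1] (let x = ((let y = (4 + 1) in ((let z = true in (\u.(\v.(\w.true)))) (\p.y))) ((\q.(let r = false in 0)) (if false then (if true then (\s.s) else (\t.t)) else (if false then (\a.a) else (\b.true))))) in (((if (false && false) then 2 else (4 * 7)) + ((if true then 6 else 7) * (if true then 4 else 8))) * 9))
step 2: [delta@0.0.0] (let x = ((let y = 5 in ((let z = true in (\u.(\v.(\w.true)))) (\p.y))) ((\q.(let r = false in 0)) (if false then (if true then (\s.s) else (\t.t)) else (if false then (\a.a) else (\b.true))))) in (((if (false && false) then 2 else (4 * 7)) + ((if true then 6 else 7) * (if true then 4 else 8))) * 9))
step 3: [let@0.0] (let x = (((let z = true in (\u.(\v.(\w.true)))) (\p.5)) ((\q.(let r = false in 0)) (if false then (if true then (\s.s) else (\t.t)) else (if false then (\a.a) else (\b.true))))) in (((if (false && false) then 2 else (4 * 7)) + ((if true then 6 else 7) * (if true then 4 else 8))) * 9))
step 4: [let@0.0.0] (let x = (((\u.(\v.(\w.true))) (\p.5)) ((\q.(let r = false in 0)) (if false then (if true then (\s.s) else (\t.t)) else (if false then (\a.a) else (\b.true))))) in (((if (false && false) then 2 else (4 * 7)) + ((if true then 6 else 7) * (if true then 4 else 8))) * 9))
step 5: [beta@0.0] (let x = ((\v.(\w.true)) ((\q.(let r = false in 0)) (if false then (if true then (\s.s) else (\t.t)) else (if false then (\a.a) else (\b.true))))) in (((if (false && false) then 2 else (4 * 7)) + ((if true then 6 else 7) * (if true then 4 else 8))) * 9))
step 6: [if@0.1.1] (let x = ((\v.(\w.true)) ((\q.(let r = false in 0)) (if false then (\a.a) else (\b.true)))) in (((if (false && false) then 2 else (4 * 7)) + ((if true then 6 else 7) * (if true then 4 else 8))) * 9))
step 7: [if@0.1.1] (let x = ((\v.(\w.true)) ((\q.(let r = false in 0)) (\b.true))) in (((if (false && false) then 2 else (4 * 7)) + ((if true then 6 else 7) * (if true then 4 else 8))) * 9))
step 8: [beta@0.1] (let x = ((\v.(\w.true)) (let r = false in 0)) in (((if (false && false) then 2 else (4 * 7)) + ((if true then 6 else 7) * (if true then 4 else 8))) * 9))
step 9: [let@0.1] (let x = ((\v.(\w.true)) 0) in (((if (false && false) then 2 else (4 * 7)) + ((if true then 6 else 7) * (if true then 4 else 8))) * 9))
step 10: [beta@0] (let x = (\w.true) in (((if (false && false) then 2 else (4 * 7)) + ((if true then 6 else 7) * (if true then 4 else 8))) * 9))
step 11: [let@root] (((if (false && false) then 2 else (4 * 7)) + ((if true then 6 else 7) * (if true then 4 else 8))) * 9)
step 12: [delta@0.0.0] (((if false then 2 else (4 * 7)) + ((if true then 6 else 7) * (if true then 4 else 8))) * 9)
step 13: [if@0.0] (((4 * 7) + ((if true then 6 else 7) * (if true then 4 else 8))) * 9)
step 14: [delta@0.0] ((28 + ((if true then 6 else 7) * (if true then 4 else 8))) * 9)
step 15: [if@0.1.0] ((28 + (6 * (if true then 4 else 8))) * 9)
step 16: [if@0.1.1] ((28 + (6 * 4)) * 9)
step 17: [delta@0.1] ((28 + 24) * 9)
step 18: [delta@0] (52 * 9)
step 19: [delta@root] 468

Answer: 468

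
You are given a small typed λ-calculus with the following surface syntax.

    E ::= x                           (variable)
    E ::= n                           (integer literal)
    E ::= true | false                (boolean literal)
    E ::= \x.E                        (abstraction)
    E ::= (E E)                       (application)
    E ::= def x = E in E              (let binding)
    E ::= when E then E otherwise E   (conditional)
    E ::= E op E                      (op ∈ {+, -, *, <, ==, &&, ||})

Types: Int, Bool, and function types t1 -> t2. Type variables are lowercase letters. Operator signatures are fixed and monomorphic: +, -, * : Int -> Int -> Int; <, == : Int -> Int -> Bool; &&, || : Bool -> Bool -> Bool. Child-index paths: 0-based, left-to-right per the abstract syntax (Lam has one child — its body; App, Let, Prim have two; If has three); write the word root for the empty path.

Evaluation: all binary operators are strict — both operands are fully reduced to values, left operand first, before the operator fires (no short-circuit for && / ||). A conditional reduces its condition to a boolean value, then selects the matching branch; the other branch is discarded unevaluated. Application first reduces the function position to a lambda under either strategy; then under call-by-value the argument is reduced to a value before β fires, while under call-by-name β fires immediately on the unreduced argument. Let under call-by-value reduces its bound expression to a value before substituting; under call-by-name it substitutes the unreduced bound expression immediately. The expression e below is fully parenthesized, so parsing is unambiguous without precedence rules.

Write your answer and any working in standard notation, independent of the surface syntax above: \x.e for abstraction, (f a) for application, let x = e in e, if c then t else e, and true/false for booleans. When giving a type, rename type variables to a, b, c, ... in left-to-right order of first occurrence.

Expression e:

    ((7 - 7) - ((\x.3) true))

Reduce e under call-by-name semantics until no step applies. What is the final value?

Derivation:
step 0: ((7 - 7) - ((\x.3) true))
step 1: [delta@0] (0 - ((\x.3) true))
step 2: [beta@1] (0 - 3)
step 3: [delta@root] -3

Answer: -3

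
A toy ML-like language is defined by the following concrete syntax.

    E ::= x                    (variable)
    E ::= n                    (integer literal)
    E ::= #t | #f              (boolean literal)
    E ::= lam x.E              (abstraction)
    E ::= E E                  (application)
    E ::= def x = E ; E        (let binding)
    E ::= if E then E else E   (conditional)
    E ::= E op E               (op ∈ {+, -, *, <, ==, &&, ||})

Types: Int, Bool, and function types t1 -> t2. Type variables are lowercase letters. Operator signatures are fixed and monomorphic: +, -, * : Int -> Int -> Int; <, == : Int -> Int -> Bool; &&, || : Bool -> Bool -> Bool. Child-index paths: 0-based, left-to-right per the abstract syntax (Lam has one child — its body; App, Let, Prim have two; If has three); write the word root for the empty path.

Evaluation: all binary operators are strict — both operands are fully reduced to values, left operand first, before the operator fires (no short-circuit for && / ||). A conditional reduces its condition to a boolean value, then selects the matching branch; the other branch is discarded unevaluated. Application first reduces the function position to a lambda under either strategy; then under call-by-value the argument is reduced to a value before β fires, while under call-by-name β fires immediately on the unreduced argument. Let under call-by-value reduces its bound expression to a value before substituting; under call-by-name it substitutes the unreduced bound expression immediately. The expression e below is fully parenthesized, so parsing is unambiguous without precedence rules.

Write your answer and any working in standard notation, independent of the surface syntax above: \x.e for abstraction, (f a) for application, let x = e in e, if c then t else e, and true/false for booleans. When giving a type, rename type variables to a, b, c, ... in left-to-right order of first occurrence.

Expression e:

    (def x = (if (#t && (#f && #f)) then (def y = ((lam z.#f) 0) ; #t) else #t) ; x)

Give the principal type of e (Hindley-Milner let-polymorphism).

Answer: Bool

Working:
  unify Bool ~ Bool
  unify Bool ~ Bool
  unify Bool ~ Bool
  unify Bool ~ Bool
  unify Bool ~ Bool
\z._ : a -> Bool
  unify a -> Bool ~ Int -> b
  unify a ~ Int
  unify Bool ~ b
_ _ : Bool
let y : Bool
  unify Bool ~ Bool
let x : Bool
x : Bool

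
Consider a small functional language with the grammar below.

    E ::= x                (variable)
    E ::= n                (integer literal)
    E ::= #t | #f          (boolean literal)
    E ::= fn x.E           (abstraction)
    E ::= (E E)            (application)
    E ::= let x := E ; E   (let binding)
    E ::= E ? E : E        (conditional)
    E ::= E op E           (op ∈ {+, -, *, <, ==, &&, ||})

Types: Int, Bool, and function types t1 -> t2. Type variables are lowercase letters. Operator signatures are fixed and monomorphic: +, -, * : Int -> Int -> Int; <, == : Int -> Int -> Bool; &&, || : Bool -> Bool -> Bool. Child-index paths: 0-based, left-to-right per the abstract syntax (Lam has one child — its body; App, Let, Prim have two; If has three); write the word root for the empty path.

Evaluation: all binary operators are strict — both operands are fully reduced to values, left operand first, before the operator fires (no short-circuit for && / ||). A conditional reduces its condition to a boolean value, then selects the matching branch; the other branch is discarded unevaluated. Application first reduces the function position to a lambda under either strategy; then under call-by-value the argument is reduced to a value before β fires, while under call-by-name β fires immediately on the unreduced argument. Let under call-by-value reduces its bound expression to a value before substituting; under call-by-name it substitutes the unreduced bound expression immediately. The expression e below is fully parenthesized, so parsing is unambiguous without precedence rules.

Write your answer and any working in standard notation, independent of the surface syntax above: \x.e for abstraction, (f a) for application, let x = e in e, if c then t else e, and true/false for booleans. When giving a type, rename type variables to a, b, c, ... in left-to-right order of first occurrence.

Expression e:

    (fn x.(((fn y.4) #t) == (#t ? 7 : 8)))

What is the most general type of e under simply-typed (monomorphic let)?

Answer: a -> Bool

Trace:
\y._ : b -> Int
  unify b -> Int ~ Bool -> c
  unify b ~ Bool
  unify Int ~ c
_ _ : Int
  unify Int ~ Int
  unify Bool ~ Bool
  unify Int ~ Int
  unify Int ~ Int
\x._ : a -> Bool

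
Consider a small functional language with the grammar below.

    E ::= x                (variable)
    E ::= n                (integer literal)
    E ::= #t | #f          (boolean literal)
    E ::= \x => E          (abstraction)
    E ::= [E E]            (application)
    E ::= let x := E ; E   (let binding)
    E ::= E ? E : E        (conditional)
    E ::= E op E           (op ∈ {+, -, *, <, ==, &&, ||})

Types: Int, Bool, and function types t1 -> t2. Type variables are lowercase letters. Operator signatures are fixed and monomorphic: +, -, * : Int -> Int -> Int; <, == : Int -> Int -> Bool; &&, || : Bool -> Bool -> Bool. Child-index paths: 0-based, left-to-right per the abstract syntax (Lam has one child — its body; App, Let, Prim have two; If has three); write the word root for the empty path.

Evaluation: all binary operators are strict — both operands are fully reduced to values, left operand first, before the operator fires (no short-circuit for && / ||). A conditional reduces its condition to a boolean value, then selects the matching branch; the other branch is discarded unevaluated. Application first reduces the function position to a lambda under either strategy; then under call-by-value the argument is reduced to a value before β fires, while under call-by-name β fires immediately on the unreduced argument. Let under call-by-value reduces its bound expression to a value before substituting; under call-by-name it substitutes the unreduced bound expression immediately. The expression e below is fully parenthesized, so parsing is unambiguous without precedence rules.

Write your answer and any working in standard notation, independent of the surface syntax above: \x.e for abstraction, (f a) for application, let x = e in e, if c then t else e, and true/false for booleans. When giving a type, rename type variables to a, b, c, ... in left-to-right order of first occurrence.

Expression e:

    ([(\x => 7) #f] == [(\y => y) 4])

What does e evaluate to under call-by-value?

Trace:
step 0: (((\x.7) false) == ((\y.y) 4))
step 1: [beta@0] (7 == ((\y.y) 4))
step 2: [beta@1] (7 == 4)
step 3: [delta@root] false

Answer: false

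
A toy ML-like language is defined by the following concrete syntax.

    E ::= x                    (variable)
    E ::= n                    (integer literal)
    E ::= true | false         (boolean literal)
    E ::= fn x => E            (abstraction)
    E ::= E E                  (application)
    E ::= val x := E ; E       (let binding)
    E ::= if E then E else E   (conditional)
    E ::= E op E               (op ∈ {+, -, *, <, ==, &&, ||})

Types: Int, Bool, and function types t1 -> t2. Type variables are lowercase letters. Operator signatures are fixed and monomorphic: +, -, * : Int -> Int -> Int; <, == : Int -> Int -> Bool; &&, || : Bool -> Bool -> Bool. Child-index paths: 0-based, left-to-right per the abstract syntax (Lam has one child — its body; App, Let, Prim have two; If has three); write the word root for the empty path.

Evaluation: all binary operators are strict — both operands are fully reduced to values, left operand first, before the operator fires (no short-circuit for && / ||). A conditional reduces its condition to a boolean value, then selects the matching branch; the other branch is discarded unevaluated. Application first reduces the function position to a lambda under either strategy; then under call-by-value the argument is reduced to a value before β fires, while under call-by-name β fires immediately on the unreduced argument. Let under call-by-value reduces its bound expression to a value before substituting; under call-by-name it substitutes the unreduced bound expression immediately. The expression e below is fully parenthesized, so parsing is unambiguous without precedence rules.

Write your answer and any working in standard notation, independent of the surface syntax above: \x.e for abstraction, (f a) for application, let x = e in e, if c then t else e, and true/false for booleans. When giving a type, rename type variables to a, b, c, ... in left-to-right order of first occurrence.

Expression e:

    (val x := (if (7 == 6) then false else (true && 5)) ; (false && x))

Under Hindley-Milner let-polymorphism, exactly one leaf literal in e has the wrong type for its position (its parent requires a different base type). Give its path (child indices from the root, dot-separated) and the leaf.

Answer: 0.2.1 : 5

Trace:
  unify Int ~ Int
  unify Int ~ Int
  unify Bool ~ Bool
  unify Bool ~ Bool
  unify Int ~ Bool
  FAIL: mismatch Int ~ Bool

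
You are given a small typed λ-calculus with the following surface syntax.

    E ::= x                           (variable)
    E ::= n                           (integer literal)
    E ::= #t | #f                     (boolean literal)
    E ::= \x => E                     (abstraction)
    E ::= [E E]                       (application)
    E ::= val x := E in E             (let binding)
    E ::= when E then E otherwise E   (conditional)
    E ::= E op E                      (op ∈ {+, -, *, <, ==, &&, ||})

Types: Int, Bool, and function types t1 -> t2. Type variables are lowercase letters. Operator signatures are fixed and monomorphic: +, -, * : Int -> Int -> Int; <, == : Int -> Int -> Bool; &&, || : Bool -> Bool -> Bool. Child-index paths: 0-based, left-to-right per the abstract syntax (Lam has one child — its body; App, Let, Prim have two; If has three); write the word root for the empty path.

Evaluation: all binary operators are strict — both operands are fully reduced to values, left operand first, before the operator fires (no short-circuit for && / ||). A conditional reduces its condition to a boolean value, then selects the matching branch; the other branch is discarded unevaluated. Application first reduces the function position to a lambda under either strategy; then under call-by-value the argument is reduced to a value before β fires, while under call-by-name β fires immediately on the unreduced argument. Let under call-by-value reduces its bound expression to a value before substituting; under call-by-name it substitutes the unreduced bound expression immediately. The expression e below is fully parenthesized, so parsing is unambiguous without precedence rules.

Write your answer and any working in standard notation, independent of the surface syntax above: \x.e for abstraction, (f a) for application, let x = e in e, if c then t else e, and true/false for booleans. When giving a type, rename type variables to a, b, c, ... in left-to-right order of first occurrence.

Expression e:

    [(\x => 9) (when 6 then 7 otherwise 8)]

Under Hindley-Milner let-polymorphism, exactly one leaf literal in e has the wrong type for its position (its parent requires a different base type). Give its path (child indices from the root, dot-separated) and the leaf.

Answer: 1.0 : 6

Derivation:
\x._ : a -> Int
  unify Int ~ Bool
  FAIL: mismatch Int ~ Bool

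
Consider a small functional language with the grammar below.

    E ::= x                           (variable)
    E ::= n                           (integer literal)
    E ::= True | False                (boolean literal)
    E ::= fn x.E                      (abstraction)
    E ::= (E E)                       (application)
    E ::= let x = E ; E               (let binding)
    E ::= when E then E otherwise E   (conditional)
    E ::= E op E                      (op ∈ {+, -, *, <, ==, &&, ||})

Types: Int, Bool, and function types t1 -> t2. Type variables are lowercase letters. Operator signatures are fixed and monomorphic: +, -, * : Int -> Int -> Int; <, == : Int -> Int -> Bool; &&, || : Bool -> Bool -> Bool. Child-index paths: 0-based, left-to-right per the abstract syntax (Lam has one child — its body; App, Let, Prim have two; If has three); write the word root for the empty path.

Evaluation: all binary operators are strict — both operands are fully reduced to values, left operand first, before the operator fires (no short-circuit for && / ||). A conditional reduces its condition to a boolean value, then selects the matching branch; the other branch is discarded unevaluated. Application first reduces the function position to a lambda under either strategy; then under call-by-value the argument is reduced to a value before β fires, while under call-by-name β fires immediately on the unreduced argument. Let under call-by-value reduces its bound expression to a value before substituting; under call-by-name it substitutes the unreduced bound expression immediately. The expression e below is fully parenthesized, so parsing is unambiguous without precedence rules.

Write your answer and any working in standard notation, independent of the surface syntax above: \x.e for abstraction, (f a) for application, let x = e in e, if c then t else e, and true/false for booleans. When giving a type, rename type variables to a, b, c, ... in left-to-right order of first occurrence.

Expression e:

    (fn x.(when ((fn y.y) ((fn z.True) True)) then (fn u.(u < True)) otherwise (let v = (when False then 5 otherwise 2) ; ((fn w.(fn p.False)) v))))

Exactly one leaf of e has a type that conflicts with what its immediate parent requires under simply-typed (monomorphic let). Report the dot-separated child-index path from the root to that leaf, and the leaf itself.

Trace:
y : b
\y._ : b -> b
\z._ : c -> Bool
  unify c -> Bool ~ Bool -> d
  unify c ~ Bool
  unify Bool ~ d
_ _ : Bool
  unify b -> b ~ Bool -> e
  unify b ~ Bool
  unify Bool ~ e
_ _ : Bool
  unify Bool ~ Bool
u : f
  unify f ~ Int
  unify Bool ~ Int
  FAIL: mismatch Bool ~ Int

Answer: 0.1.0.1 : true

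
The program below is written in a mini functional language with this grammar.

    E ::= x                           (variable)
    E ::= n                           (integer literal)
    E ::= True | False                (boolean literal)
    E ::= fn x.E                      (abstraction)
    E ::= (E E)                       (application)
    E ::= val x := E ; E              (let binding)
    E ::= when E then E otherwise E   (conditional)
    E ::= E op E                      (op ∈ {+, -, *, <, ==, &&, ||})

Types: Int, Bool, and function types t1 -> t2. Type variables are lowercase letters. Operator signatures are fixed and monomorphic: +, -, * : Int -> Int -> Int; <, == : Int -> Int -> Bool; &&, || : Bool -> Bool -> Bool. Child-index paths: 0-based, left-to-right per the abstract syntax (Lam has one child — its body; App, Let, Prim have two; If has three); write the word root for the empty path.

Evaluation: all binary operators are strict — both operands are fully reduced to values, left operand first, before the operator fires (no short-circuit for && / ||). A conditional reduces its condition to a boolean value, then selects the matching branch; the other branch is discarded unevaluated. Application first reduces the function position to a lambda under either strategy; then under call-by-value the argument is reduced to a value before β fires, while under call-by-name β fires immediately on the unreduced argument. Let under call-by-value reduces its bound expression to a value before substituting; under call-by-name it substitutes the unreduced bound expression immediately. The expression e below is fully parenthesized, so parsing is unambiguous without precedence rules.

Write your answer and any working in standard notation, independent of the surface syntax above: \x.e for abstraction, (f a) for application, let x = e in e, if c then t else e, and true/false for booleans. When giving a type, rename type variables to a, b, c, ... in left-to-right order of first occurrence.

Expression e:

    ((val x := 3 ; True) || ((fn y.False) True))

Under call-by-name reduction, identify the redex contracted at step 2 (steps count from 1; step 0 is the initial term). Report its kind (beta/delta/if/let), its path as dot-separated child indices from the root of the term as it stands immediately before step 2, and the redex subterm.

Trace:
step 0: ((let x = 3 in true) || ((\y.false) true))
step 1: [let@0] (true || ((\y.false) true))
step 2: [beta@1] (true || false)

Answer: beta at 1 : ((\y.false) true)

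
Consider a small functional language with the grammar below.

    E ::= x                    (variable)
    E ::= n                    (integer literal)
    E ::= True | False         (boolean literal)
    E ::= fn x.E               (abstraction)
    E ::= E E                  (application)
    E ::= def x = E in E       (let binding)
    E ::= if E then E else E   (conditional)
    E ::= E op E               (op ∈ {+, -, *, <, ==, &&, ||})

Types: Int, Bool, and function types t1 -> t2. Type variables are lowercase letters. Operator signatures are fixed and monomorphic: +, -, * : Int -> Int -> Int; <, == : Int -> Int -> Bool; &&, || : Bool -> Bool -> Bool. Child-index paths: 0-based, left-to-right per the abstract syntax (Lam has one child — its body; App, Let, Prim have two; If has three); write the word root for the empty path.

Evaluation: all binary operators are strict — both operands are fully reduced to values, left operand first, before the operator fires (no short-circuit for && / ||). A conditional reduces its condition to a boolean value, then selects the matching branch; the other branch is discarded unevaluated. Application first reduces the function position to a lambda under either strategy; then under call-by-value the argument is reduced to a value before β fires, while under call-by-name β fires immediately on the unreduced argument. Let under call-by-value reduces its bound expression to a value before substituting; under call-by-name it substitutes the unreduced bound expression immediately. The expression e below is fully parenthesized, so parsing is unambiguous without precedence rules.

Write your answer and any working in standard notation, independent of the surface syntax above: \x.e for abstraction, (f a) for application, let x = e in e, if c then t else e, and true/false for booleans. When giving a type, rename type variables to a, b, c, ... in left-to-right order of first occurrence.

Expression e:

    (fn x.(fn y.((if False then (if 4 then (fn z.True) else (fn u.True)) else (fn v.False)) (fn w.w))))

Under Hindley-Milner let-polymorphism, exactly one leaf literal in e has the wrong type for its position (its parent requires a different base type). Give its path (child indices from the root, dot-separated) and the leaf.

Trace:
  unify Bool ~ Bool
  unify Int ~ Bool
  FAIL: mismatch Int ~ Bool

Answer: 0.0.0.1.0 : 4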